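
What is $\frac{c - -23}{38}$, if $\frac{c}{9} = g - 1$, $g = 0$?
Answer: $\frac{7}{19} \approx 0.36842$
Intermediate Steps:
$c = -9$ ($c = 9 \left(0 - 1\right) = 9 \left(-1\right) = -9$)
$\frac{c - -23}{38} = \frac{-9 - -23}{38} = \frac{-9 + 23}{38} = \frac{1}{38} \cdot 14 = \frac{7}{19}$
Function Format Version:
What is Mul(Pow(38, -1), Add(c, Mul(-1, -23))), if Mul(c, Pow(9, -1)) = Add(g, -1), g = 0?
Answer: Rational(7, 19) ≈ 0.36842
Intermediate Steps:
c = -9 (c = Mul(9, Add(0, -1)) = Mul(9, -1) = -9)
Mul(Pow(38, -1), Add(c, Mul(-1, -23))) = Mul(Pow(38, -1), Add(-9, Mul(-1, -23))) = Mul(Rational(1, 38), Add(-9, 23)) = Mul(Rational(1, 38), 14) = Rational(7, 19)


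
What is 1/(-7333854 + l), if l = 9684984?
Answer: 1/2351130 ≈ 4.2533e-7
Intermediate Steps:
1/(-7333854 + l) = 1/(-7333854 + 9684984) = 1/2351130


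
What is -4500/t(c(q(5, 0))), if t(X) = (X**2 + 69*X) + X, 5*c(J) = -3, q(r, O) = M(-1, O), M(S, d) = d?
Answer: 37500/347 ≈ 108.07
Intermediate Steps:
q(r, O) = O
c(J) = -3/5 (c(J) = (1/5)*(-3) = -3/5)
t(X) = X**2 + 70*X
-4500/t(c(q(5, 0))) = -4500*(-5/(3*(70 - 3/5))) = -4500/((-3/5*347/5)) = -4500/(-1041/25) = -4500*(-25/1041) = 37500/347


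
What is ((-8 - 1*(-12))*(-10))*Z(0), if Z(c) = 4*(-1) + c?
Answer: 160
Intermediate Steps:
Z(c) = -4 + c
((-8 - 1*(-12))*(-10))*Z(0) = ((-8 - 1*(-12))*(-10))*(-4 + 0) = ((-8 + 12)*(-10))*(-4) = (4*(-10))*(-4) = -40*(-4) = 160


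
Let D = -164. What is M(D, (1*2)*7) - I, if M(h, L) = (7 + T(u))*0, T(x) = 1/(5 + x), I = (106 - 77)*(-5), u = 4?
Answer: 145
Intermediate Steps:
I = -145 (I = 29*(-5) = -145)
M(h, L) = 0 (M(h, L) = (7 + 1/(5 + 4))*0 = (7 + 1/9)*0 = (7 + ⅑)*0 = (64/9)*0 = 0)
M(D, (1*2)*7) - I = 0 - 1*(-145) = 0 + 145 = 145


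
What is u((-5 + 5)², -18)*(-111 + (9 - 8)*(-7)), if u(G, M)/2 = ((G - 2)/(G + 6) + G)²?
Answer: -236/9 ≈ -26.222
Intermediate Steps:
u(G, M) = 2*(G + (-2 + G)/(6 + G))² (u(G, M) = 2*((G - 2)/(G + 6) + G)² = 2*((-2 + G)/(6 + G) + G)² = 2*(G + (-2 + G)/(6 + G))²)
u((-5 + 5)², -18)*(-111 + (9 - 8)*(-7)) = (2*(-2 + ((-5 + 5)²)² + 7*(-5 + 5)²)²/(6 + (-5 + 5)²)²)*(-111 + (9 - 8)*(-7)) = (2*(-2 + (0²)² + 7*0²)²/(6 + 0²)²)*(-111 + 1*(-7)) = (2*(-2 + 0² + 7*0)²/(6 + 0)²)*(-111 - 7) = (2*(-2 + 0 + 0)²/6²)*(-118) = (2*(1/36)*(-2)²)*(-118) = (2*(1/36)*4)*(-118) = (2/9)*(-118) = -236/9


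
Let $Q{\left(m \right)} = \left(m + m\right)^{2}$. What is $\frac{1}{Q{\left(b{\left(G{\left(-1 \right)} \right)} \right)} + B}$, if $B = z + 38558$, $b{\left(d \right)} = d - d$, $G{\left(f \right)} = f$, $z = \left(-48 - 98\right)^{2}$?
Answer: $\frac{1}{59874} \approx 1.6702 \cdot 10^{-5}$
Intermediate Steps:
$z = 21316$ ($z = \left(-146\right)^{2} = 21316$)
$b{\left(d \right)} = 0$
$B = 59874$ ($B = 21316 + 38558 = 59874$)
$Q{\left(m \right)} = 4 m^{2}$ ($Q{\left(m \right)} = \left(2 m\right)^{2} = 4 m^{2}$)
$\frac{1}{Q{\left(b{\left(G{\left(-1 \right)} \right)} \right)} + B} = \frac{1}{4 \cdot 0^{2} + 59874} = \frac{1}{4 \cdot 0 + 59874} = \frac{1}{0 + 59874} = \frac{1}{59874}$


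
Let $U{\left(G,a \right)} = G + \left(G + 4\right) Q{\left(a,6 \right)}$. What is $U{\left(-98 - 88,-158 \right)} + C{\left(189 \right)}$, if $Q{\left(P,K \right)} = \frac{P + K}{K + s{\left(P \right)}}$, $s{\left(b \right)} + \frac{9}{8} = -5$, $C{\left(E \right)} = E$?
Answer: $-221309$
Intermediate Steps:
$s{\left(b \right)} = - \frac{49}{8}$ ($s{\left(b \right)} = - \frac{9}{8} - 5 = - \frac{49}{8}$)
$Q{\left(P,K \right)} = \frac{K + P}{- \frac{49}{8} + K}$ ($Q{\left(P,K \right)} = \frac{P + K}{K - \frac{49}{8}} = \frac{K + P}{- \frac{49}{8} + K}$)
$U{\left(G,a \right)} = G + \left(-48 - 8 a\right) \left(4 + G\right)$ ($U{\left(G,a \right)} = G + \left(G + 4\right) \frac{8 \left(6 + a\right)}{-49 + 8 \cdot 6} = G + \left(4 + G\right) \frac{8 \left(6 + a\right)}{-49 + 48} = G + \left(4 + G\right) \frac{8 \left(6 + a\right)}{-1} = G + \left(4 + G\right) 8 \left(-1\right) \left(6 + a\right) = G + \left(4 + G\right) \left(-48 - 8 a\right) = G + \left(-48 - 8 a\right) \left(4 + G\right)$)
$U{\left(-98 - 88,-158 \right)} + C{\left(189 \right)} = \left(-192 - 186 - -5056 - 8 \left(-98 - 88\right) \left(6 - 158\right)\right) + 189 = \left(-192 - 186 + 5056 - 8 \left(-98 - 88\right) \left(-152\right)\right) + 189 = \left(-192 - 186 + 5056 - \left(-1488\right) \left(-152\right)\right) + 189 = \left(-192 - 186 + 5056 - 226176\right) + 189 = -221498 + 189 = -221309$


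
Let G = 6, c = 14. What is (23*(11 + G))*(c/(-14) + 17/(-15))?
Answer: -12512/15 ≈ -834.13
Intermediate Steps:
(23*(11 + G))*(c/(-14) + 17/(-15)) = (23*(11 + 6))*(14/(-14) + 17/(-15)) = (23*17)*(14*(-1/14) + 17*(-1/15)) = 391*(-1 - 17/15) = 391*(-32/15) = -12512/15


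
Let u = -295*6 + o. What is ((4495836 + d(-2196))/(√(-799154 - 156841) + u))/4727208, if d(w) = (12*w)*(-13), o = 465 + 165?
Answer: -15321638/29618518691 - 403201*I*√955995/888555560730 ≈ -0.0005173 - 0.00044368*I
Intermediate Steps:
o = 630
d(w) = -156*w
u = -1140 (u = -295*6 + 630 = -1770 + 630 = -1140)
((4495836 + d(-2196))/(√(-799154 - 156841) + u))/4727208 = ((4495836 - 156*(-2196))/(√(-799154 - 156841) - 1140))/4727208 = ((4495836 + 342576)/(√(-955995) - 1140))*(1/4727208) = (4838412/(I*√955995 - 1140))*(1/4727208) = (4838412/(-1140 + I*√955995))*(1/4727208) = 403201/(393934*(-1140 + I*√955995))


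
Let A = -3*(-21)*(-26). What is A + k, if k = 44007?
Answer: 42369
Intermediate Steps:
A = -1638 (A = 63*(-26) = -1638)
A + k = -1638 + 44007 = 42369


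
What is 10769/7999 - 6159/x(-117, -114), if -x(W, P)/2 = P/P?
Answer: 49287379/15998 ≈ 3080.8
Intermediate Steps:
x(W, P) = -2 (x(W, P) = -2*P/P = -2*1 = -2)
10769/7999 - 6159/x(-117, -114) = 10769/7999 - 6159/(-2) = 10769*(1/7999) - 6159*(-½) = 10769/7999 + 6159/2 = 49287379/15998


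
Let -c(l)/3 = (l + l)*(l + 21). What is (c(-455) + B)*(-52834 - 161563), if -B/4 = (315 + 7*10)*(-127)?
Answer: 212090088280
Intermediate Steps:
c(l) = -6*l*(21 + l) (c(l) = -3*(l + l)*(l + 21) = -3*2*l*(21 + l) = -6*l*(21 + l))
B = 195580 (B = -4*(315 + 7*10)*(-127) = -4*(315 + 70)*(-127) = -1540*(-127) = -4*(-48895) = 195580)
(c(-455) + B)*(-52834 - 161563) = (-6*(-455)*(21 - 455) + 195580)*(-52834 - 161563) = (-6*(-455)*(-434) + 195580)*(-214397) = (-1184820 + 195580)*(-214397) = -989240*(-214397) = 212090088280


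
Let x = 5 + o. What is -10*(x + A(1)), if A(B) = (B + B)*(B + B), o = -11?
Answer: 20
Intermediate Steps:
x = -6 (x = 5 - 11 = -6)
A(B) = 4*B**2 (A(B) = (2*B)*(2*B) = 4*B**2)
-10*(x + A(1)) = -10*(-6 + 4*1**2) = -10*(-6 + 4*1) = -10*(-6 + 4) = -10*(-2) = 20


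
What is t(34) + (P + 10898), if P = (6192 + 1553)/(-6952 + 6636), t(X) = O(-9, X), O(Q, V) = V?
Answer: 3446767/316 ≈ 10907.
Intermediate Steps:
t(X) = X
P = -7745/316 (P = 7745/(-316) = 7745*(-1/316) = -7745/316 ≈ -24.509)
t(34) + (P + 10898) = 34 + (-7745/316 + 10898) = 34 + 3436023/316 = 3446767/316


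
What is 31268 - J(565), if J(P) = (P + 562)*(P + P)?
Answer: -1242242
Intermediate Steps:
J(P) = 2*P*(562 + P) (J(P) = (562 + P)*(2*P) = 2*P*(562 + P))
31268 - J(565) = 31268 - 2*565*(562 + 565) = 31268 - 2*565*1127 = 31268 - 1*1273510 = 31268 - 1273510 = -1242242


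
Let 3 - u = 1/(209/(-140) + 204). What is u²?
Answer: 7210217569/803779201 ≈ 8.9704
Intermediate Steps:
u = 84913/28351 (u = 3 - 1/(209/(-140) + 204) = 3 - 1/(209*(-1/140) + 204) = 3 - 1/(-209/140 + 204) = 3 - 1/28351/140 = 3 - 1*140/28351 = 3 - 140/28351 = 84913/28351 ≈ 2.9951)
u² = (84913/28351)² = 7210217569/803779201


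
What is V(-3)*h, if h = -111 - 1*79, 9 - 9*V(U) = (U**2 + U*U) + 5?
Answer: 2660/9 ≈ 295.56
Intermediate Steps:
V(U) = 4/9 - 2*U**2/9 (V(U) = 1 - ((U**2 + U*U) + 5)/9 = 1 - ((U**2 + U**2) + 5)/9 = 1 - (2*U**2 + 5)/9 = 1 - (5 + 2*U**2)/9 = 1 + (-5/9 - 2*U**2/9) = 4/9 - 2*U**2/9)
h = -190 (h = -111 - 79 = -190)
V(-3)*h = (4/9 - 2/9*(-3)**2)*(-190) = (4/9 - 2/9*9)*(-190) = (4/9 - 2)*(-190) = -14/9*(-190) = 2660/9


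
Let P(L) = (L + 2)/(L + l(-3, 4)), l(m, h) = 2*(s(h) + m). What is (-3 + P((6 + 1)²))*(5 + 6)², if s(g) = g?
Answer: -242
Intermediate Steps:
l(m, h) = 2*h + 2*m (l(m, h) = 2*(h + m) = 2*h + 2*m)
P(L) = 1 (P(L) = (L + 2)/(L + (2*4 + 2*(-3))) = (2 + L)/(L + (8 - 6)) = (2 + L)/(L + 2) = (2 + L)/(2 + L) = 1)
(-3 + P((6 + 1)²))*(5 + 6)² = (-3 + 1)*(5 + 6)² = -2*11² = -2*121 = -242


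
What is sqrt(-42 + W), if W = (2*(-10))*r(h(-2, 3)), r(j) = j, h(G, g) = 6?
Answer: 9*I*sqrt(2) ≈ 12.728*I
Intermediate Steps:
W = -120 (W = (2*(-10))*6 = -20*6 = -120)
sqrt(-42 + W) = sqrt(-42 - 120) = sqrt(-162) = 9*I*sqrt(2)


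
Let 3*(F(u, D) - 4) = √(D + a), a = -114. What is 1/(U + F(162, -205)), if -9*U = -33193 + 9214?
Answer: 24015/64080344 - 3*I*√319/64080344 ≈ 0.00037476 - 8.3616e-7*I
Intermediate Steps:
F(u, D) = 4 + √(-114 + D)/3 (F(u, D) = 4 + √(D - 114)/3 = 4 + √(-114 + D)/3)
U = 7993/3 (U = -(-33193 + 9214)/9 = -⅑*(-23979) = 7993/3 ≈ 2664.3)
1/(U + F(162, -205)) = 1/(7993/3 + (4 + √(-114 - 205)/3)) = 1/(7993/3 + (4 + √(-319)/3)) = 1/(7993/3 + (4 + (I*√319)/3)) = 1/(7993/3 + (4 + I*√319/3)) = 1/(8005/3 + I*√319/3)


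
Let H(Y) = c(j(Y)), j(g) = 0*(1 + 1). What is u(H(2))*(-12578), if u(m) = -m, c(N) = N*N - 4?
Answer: -50312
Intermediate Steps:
j(g) = 0 (j(g) = 0*2 = 0)
c(N) = -4 + N**2 (c(N) = N**2 - 4 = -4 + N**2)
H(Y) = -4 (H(Y) = -4 + 0**2 = -4 + 0 = -4)
u(H(2))*(-12578) = -1*(-4)*(-12578) = 4*(-12578) = -50312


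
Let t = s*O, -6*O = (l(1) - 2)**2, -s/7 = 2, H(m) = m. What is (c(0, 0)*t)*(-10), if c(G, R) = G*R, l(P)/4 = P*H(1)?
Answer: 0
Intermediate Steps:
l(P) = 4*P (l(P) = 4*(P*1) = 4*P)
s = -14 (s = -7*2 = -14)
O = -2/3 (O = -(4*1 - 2)**2/6 = -(4 - 2)**2/6 = -1/6*2**2 = -1/6*4 = -2/3 ≈ -0.66667)
t = 28/3 (t = -14*(-2/3) = 28/3 ≈ 9.3333)
(c(0, 0)*t)*(-10) = ((0*0)*(28/3))*(-10) = (0*(28/3))*(-10) = 0*(-10) = 0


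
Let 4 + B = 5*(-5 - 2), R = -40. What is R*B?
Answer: 1560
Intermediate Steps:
B = -39 (B = -4 + 5*(-5 - 2) = -4 + 5*(-7) = -4 - 35 = -39)
R*B = -40*(-39) = 1560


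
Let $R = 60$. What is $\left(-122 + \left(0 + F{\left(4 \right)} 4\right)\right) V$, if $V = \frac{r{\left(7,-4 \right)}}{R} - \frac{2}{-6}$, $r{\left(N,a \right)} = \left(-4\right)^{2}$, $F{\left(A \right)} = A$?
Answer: $- \frac{318}{5} \approx -63.6$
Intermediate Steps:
$r{\left(N,a \right)} = 16$
$V = \frac{3}{5}$ ($V = \frac{16}{60} - \frac{2}{-6} = 16 \cdot \frac{1}{60} - - \frac{1}{3} = \frac{4}{15} + \frac{1}{3} = \frac{3}{5} \approx 0.6$)
$\left(-122 + \left(0 + F{\left(4 \right)} 4\right)\right) V = \left(-122 + \left(0 + 4 \cdot 4\right)\right) \frac{3}{5} = \left(-122 + \left(0 + 16\right)\right) \frac{3}{5} = \left(-122 + 16\right) \frac{3}{5} = \left(-106\right) \frac{3}{5} = - \frac{318}{5}$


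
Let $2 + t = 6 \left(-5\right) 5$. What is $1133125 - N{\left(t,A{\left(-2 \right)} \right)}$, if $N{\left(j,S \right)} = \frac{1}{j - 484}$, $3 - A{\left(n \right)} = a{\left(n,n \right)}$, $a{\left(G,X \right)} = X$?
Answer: $\frac{720667501}{636} \approx 1.1331 \cdot 10^{6}$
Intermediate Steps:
$t = -152$ ($t = -2 + 6 \left(-5\right) 5 = -2 - 150 = -152$)
$A{\left(n \right)} = 3 - n$
$N{\left(j,S \right)} = \frac{1}{-484 + j}$
$1133125 - N{\left(t,A{\left(-2 \right)} \right)} = 1133125 - \frac{1}{-484 - 152} = 1133125 - \frac{1}{-636} = 1133125 - - \frac{1}{636} = 1133125 + \frac{1}{636} = \frac{720667501}{636}$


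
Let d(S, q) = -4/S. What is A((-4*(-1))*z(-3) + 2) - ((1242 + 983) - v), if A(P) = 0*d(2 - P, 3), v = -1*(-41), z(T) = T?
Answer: -2184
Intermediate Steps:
v = 41
A(P) = 0 (A(P) = 0*(-4/(2 - P)) = 0)
A((-4*(-1))*z(-3) + 2) - ((1242 + 983) - v) = 0 - ((1242 + 983) - 1*41) = 0 - (2225 - 41) = 0 - 1*2184 = 0 - 2184 = -2184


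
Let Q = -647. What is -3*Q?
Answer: 1941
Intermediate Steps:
-3*Q = -3*(-647) = 1941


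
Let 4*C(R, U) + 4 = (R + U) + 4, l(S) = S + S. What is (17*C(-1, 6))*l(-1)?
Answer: -85/2 ≈ -42.500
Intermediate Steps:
l(S) = 2*S
C(R, U) = R/4 + U/4 (C(R, U) = -1 + ((R + U) + 4)/4 = -1 + (4 + R + U)/4 = -1 + (1 + R/4 + U/4) = R/4 + U/4)
(17*C(-1, 6))*l(-1) = (17*((¼)*(-1) + (¼)*6))*(2*(-1)) = (17*(-¼ + 3/2))*(-2) = (17*(5/4))*(-2) = (85/4)*(-2) = -85/2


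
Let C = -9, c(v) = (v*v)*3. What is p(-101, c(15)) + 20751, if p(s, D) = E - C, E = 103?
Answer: 20863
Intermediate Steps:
c(v) = 3*v**2 (c(v) = v**2*3 = 3*v**2)
p(s, D) = 112 (p(s, D) = 103 - 1*(-9) = 103 + 9 = 112)
p(-101, c(15)) + 20751 = 112 + 20751 = 20863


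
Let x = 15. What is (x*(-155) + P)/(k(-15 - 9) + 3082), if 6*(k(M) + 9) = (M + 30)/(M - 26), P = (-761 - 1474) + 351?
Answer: -210450/153649 ≈ -1.3697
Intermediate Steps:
P = -1884 (P = -2235 + 351 = -1884)
k(M) = -9 + (30 + M)/(6*(-26 + M)) (k(M) = -9 + ((M + 30)/(M - 26))/6 = -9 + ((30 + M)/(-26 + M))/6 = -9 + (30 + M)/(6*(-26 + M)))
(x*(-155) + P)/(k(-15 - 9) + 3082) = (15*(-155) - 1884)/((1434 - 53*(-15 - 9))/(6*(-26 + (-15 - 9))) + 3082) = (-2325 - 1884)/((1434 - 53*(-24))/(6*(-26 - 24)) + 3082) = -4209/((⅙)*(1434 + 1272)/(-50) + 3082) = -4209/((⅙)*(-1/50)*2706 + 3082) = -4209/(-451/50 + 3082) = -4209/153649/50 = -4209*50/153649 = -210450/153649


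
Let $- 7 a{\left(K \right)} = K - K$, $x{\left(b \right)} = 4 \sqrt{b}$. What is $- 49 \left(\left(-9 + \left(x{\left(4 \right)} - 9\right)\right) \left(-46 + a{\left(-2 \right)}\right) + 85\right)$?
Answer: $-26705$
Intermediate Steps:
$a{\left(K \right)} = 0$ ($a{\left(K \right)} = - \frac{K - K}{7} = \left(- \frac{1}{7}\right) 0 = 0$)
$- 49 \left(\left(-9 + \left(x{\left(4 \right)} - 9\right)\right) \left(-46 + a{\left(-2 \right)}\right) + 85\right) = - 49 \left(\left(-9 - \left(9 - 4 \sqrt{4}\right)\right) \left(-46 + 0\right) + 85\right) = - 49 \left(\left(-9 + \left(4 \cdot 2 - 9\right)\right) \left(-46\right) + 85\right) = - 49 \left(\left(-9 + \left(8 - 9\right)\right) \left(-46\right) + 85\right) = - 49 \left(\left(-9 - 1\right) \left(-46\right) + 85\right) = - 49 \left(\left(-10\right) \left(-46\right) + 85\right) = - 49 \left(460 + 85\right) = \left(-49\right) 545 = -26705$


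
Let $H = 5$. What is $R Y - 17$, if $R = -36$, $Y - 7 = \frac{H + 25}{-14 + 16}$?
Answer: $-809$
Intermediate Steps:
$Y = 22$ ($Y = 7 + \frac{5 + 25}{-14 + 16} = 7 + \frac{30}{2} = 7 + 30 \cdot \frac{1}{2} = 7 + 15 = 22$)
$R Y - 17 = \left(-36\right) 22 - 17 = -792 - 17 = -809$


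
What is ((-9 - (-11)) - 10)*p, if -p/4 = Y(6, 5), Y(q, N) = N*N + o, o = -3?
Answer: 704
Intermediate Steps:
Y(q, N) = -3 + N² (Y(q, N) = N*N - 3 = N² - 3 = -3 + N²)
p = -88 (p = -4*(-3 + 5²) = -4*(-3 + 25) = -4*22 = -88)
((-9 - (-11)) - 10)*p = ((-9 - (-11)) - 10)*(-88) = ((-9 - 1*(-11)) - 10)*(-88) = ((-9 + 11) - 10)*(-88) = (2 - 10)*(-88) = -8*(-88) = 704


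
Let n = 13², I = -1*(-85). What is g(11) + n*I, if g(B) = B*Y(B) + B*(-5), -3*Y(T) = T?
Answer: 42809/3 ≈ 14270.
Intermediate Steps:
I = 85
Y(T) = -T/3
g(B) = -5*B - B²/3 (g(B) = B*(-B/3) + B*(-5) = -B²/3 - 5*B = -5*B - B²/3)
n = 169
g(11) + n*I = -⅓*11*(15 + 11) + 169*85 = -⅓*11*26 + 14365 = -286/3 + 14365 = 42809/3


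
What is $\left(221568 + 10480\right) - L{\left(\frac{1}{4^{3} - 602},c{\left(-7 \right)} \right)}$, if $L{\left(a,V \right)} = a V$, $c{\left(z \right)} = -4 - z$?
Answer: $\frac{124841827}{538} \approx 2.3205 \cdot 10^{5}$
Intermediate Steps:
$L{\left(a,V \right)} = V a$
$\left(221568 + 10480\right) - L{\left(\frac{1}{4^{3} - 602},c{\left(-7 \right)} \right)} = \left(221568 + 10480\right) - \frac{-4 - -7}{4^{3} - 602} = 232048 - \frac{-4 + 7}{64 - 602} = 232048 - \frac{3}{-538} = 232048 - 3 \left(- \frac{1}{538}\right) = 232048 - - \frac{3}{538} = 232048 + \frac{3}{538} = \frac{124841827}{538}$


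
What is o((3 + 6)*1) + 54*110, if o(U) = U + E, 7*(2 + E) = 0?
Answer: 5947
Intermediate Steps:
E = -2 (E = -2 + (1/7)*0 = -2 + 0 = -2)
o(U) = -2 + U (o(U) = U - 2 = -2 + U)
o((3 + 6)*1) + 54*110 = (-2 + (3 + 6)*1) + 54*110 = (-2 + 9*1) + 5940 = (-2 + 9) + 5940 = 7 + 5940 = 5947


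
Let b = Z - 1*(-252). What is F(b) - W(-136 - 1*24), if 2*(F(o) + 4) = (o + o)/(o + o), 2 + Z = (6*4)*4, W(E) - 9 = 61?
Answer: -147/2 ≈ -73.500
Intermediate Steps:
W(E) = 70 (W(E) = 9 + 61 = 70)
Z = 94 (Z = -2 + (6*4)*4 = -2 + 24*4 = -2 + 96 = 94)
b = 346 (b = 94 - 1*(-252) = 94 + 252 = 346)
F(o) = -7/2 (F(o) = -4 + ((o + o)/(o + o))/2 = -4 + ((2*o)/((2*o)))/2 = -4 + ((2*o)*(1/(2*o)))/2 = -4 + (½)*1 = -4 + ½ = -7/2)
F(b) - W(-136 - 1*24) = -7/2 - 1*70 = -7/2 - 70 = -147/2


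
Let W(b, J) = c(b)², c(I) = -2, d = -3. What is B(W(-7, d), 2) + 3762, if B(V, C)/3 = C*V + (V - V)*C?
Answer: 3786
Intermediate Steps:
W(b, J) = 4 (W(b, J) = (-2)² = 4)
B(V, C) = 3*C*V (B(V, C) = 3*(C*V + (V - V)*C) = 3*(C*V + 0*C) = 3*(C*V + 0) = 3*(C*V) = 3*C*V)
B(W(-7, d), 2) + 3762 = 3*2*4 + 3762 = 24 + 3762 = 3786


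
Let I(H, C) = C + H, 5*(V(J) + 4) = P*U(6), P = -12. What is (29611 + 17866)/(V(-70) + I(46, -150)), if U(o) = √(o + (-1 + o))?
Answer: -3560775/8056 + 237385*√11/24168 ≈ -409.43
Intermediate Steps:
U(o) = √(-1 + 2*o)
V(J) = -4 - 12*√11/5 (V(J) = -4 + (-12*√(-1 + 2*6))/5 = -4 + (-12*√(-1 + 12))/5 = -4 + (-12*√11)/5 = -4 - 12*√11/5)
(29611 + 17866)/(V(-70) + I(46, -150)) = (29611 + 17866)/((-4 - 12*√11/5) + (-150 + 46)) = 47477/((-4 - 12*√11/5) - 104) = 47477/(-108 - 12*√11/5)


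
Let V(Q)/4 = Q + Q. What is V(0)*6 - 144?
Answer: -144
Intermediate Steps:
V(Q) = 8*Q (V(Q) = 4*(Q + Q) = 4*(2*Q) = 8*Q)
V(0)*6 - 144 = (8*0)*6 - 144 = 0*6 - 144 = 0 - 144 = -144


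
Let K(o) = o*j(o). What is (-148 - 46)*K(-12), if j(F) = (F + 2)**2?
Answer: 232800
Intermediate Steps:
j(F) = (2 + F)**2
K(o) = o*(2 + o)**2
(-148 - 46)*K(-12) = (-148 - 46)*(-12*(2 - 12)**2) = -(-2328)*(-10)**2 = -(-2328)*100 = -194*(-1200) = 232800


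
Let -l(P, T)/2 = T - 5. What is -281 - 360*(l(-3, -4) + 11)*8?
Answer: -83801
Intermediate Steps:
l(P, T) = 10 - 2*T (l(P, T) = -2*(T - 5) = -2*(-5 + T) = 10 - 2*T)
-281 - 360*(l(-3, -4) + 11)*8 = -281 - 360*((10 - 2*(-4)) + 11)*8 = -281 - 360*((10 + 8) + 11)*8 = -281 - 360*(18 + 11)*8 = -281 - 10440*8 = -281 - 360*232 = -281 - 83520 = -83801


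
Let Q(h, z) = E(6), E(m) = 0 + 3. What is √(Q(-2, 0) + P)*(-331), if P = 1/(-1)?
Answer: -331*√2 ≈ -468.10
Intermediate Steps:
E(m) = 3
P = -1
Q(h, z) = 3
√(Q(-2, 0) + P)*(-331) = √(3 - 1)*(-331) = √2*(-331) = -331*√2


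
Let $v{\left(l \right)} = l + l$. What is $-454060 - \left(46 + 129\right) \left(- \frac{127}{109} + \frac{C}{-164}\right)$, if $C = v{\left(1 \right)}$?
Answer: $- \frac{4056546755}{8938} \approx -4.5385 \cdot 10^{5}$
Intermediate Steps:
$v{\left(l \right)} = 2 l$
$C = 2$ ($C = 2 \cdot 1 = 2$)
$-454060 - \left(46 + 129\right) \left(- \frac{127}{109} + \frac{C}{-164}\right) = -454060 - \left(46 + 129\right) \left(- \frac{127}{109} + \frac{2}{-164}\right) = -454060 - 175 \left(\left(-127\right) \frac{1}{109} + 2 \left(- \frac{1}{164}\right)\right) = -454060 - 175 \left(- \frac{127}{109} - \frac{1}{82}\right) = -454060 - 175 \left(- \frac{10523}{8938}\right) = -454060 - - \frac{1841525}{8938} = -454060 + \frac{1841525}{8938} = - \frac{4056546755}{8938}$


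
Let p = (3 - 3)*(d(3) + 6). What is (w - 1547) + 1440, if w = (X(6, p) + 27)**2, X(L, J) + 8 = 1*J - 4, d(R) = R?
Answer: 118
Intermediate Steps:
p = 0 (p = (3 - 3)*(3 + 6) = 0*9 = 0)
X(L, J) = -12 + J (X(L, J) = -8 + (1*J - 4) = -8 + (J - 4) = -8 + (-4 + J) = -12 + J)
w = 225 (w = ((-12 + 0) + 27)**2 = (-12 + 27)**2 = 15**2 = 225)
(w - 1547) + 1440 = (225 - 1547) + 1440 = -1322 + 1440 = 118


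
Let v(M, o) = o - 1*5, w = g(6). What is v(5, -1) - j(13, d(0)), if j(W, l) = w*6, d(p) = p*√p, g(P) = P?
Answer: -42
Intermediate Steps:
w = 6
d(p) = p^(3/2)
v(M, o) = -5 + o (v(M, o) = o - 5 = -5 + o)
j(W, l) = 36 (j(W, l) = 6*6 = 36)
v(5, -1) - j(13, d(0)) = (-5 - 1) - 1*36 = -6 - 36 = -42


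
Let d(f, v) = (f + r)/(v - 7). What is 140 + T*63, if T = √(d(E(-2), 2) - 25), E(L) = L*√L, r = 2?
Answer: 140 + 63*√(-635 + 10*I*√2)/5 ≈ 143.54 + 317.53*I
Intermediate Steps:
E(L) = L^(3/2)
d(f, v) = (2 + f)/(-7 + v) (d(f, v) = (f + 2)/(v - 7) = (2 + f)/(-7 + v))
T = √(-127/5 + 2*I*√2/5) (T = √((2 + (-2)^(3/2))/(-7 + 2) - 25) = √((2 - 2*I*√2)/(-5) - 25) = √(-(2 - 2*I*√2)/5 - 25) = √((-⅖ + 2*I*√2/5) - 25) = √(-127/5 + 2*I*√2/5) ≈ 0.05612 + 5.0402*I)
140 + T*63 = 140 + (√(-635 + 10*I*√2)/5)*63 = 140 + 63*√(-635 + 10*I*√2)/5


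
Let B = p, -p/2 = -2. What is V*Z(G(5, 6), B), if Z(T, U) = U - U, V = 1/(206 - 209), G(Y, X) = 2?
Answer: 0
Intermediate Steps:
p = 4 (p = -2*(-2) = 4)
B = 4
V = -1/3 (V = 1/(-3) = -1/3 ≈ -0.33333)
Z(T, U) = 0
V*Z(G(5, 6), B) = -1/3*0 = 0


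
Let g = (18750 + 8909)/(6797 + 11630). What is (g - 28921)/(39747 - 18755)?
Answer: -66612451/48352448 ≈ -1.3776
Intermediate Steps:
g = 27659/18427 ≈ 1.5010
(g - 28921)/(39747 - 18755) = (27659/18427 - 28921)/(39747 - 18755) = -532899608/18427/20992 = -532899608/18427*1/20992 = -66612451/48352448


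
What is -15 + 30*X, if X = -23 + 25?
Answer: 45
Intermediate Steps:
X = 2
-15 + 30*X = -15 + 30*2 = -15 + 60 = 45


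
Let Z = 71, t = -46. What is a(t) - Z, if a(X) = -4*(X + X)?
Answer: 297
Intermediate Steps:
a(X) = -8*X
a(t) - Z = -8*(-46) - 1*71 = 368 - 71 = 297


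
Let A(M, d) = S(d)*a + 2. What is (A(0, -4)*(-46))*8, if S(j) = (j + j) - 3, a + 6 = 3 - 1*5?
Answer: -33120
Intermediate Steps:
a = -8 (a = -6 + (3 - 1*5) = -6 + (3 - 5) = -6 - 2 = -8)
S(j) = -3 + 2*j (S(j) = 2*j - 3 = -3 + 2*j)
A(M, d) = 26 - 16*d (A(M, d) = (-3 + 2*d)*(-8) + 2 = (24 - 16*d) + 2 = 26 - 16*d)
(A(0, -4)*(-46))*8 = ((26 - 16*(-4))*(-46))*8 = ((26 + 64)*(-46))*8 = (90*(-46))*8 = -4140*8 = -33120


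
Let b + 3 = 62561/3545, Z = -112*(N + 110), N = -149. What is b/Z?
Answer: 3709/1106040 ≈ 0.0033534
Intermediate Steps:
Z = 4368 (Z = -112*(-149 + 110) = -112*(-39) = 4368)
b = 51926/3545 (b = -3 + 62561/3545 = 51926/3545 ≈ 14.648)
b/Z = (51926/3545)/4368 = (51926/3545)*(1/4368) = 3709/1106040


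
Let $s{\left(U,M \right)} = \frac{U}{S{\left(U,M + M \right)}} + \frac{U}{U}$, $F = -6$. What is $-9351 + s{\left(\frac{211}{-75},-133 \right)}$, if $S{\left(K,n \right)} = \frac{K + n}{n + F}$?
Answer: $- \frac{188562742}{20161} \approx -9352.8$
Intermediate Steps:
$S{\left(K,n \right)} = \frac{K + n}{-6 + n}$ ($S{\left(K,n \right)} = \frac{K + n}{n - 6} = \frac{K + n}{-6 + n}$)
$s{\left(U,M \right)} = 1 + \frac{U \left(-6 + 2 M\right)}{U + 2 M}$ ($s{\left(U,M \right)} = \frac{U}{\frac{1}{-6 + \left(M + M\right)} \left(U + \left(M + M\right)\right)} + \frac{U}{U} = \frac{U}{\frac{1}{-6 + 2 M} \left(U + 2 M\right)} + 1 = U \frac{-6 + 2 M}{U + 2 M} + 1 = \frac{U \left(-6 + 2 M\right)}{U + 2 M} + 1 = 1 + \frac{U \left(-6 + 2 M\right)}{U + 2 M}$)
$-9351 + s{\left(\frac{211}{-75},-133 \right)} = -9351 + \frac{\frac{211}{-75} + 2 \left(-133\right) + 2 \frac{211}{-75} \left(-3 - 133\right)}{\frac{211}{-75} + 2 \left(-133\right)} = -9351 + \frac{211 \left(- \frac{1}{75}\right) - 266 + 2 \cdot 211 \left(- \frac{1}{75}\right) \left(-136\right)}{211 \left(- \frac{1}{75}\right) - 266} = -9351 + \frac{- \frac{211}{75} - 266 + 2 \left(- \frac{211}{75}\right) \left(-136\right)}{- \frac{211}{75} - 266} = -9351 + \frac{- \frac{211}{75} - 266 + \frac{57392}{75}}{- \frac{20161}{75}} = -9351 - \frac{37231}{20161} = - \frac{188562742}{20161}$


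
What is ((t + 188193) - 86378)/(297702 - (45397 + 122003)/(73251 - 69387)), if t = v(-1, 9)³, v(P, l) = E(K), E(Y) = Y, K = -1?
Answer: 5464018/15974349 ≈ 0.34205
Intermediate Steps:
v(P, l) = -1
t = -1 (t = (-1)³ = -1)
((t + 188193) - 86378)/(297702 - (45397 + 122003)/(73251 - 69387)) = ((-1 + 188193) - 86378)/(297702 - (45397 + 122003)/(73251 - 69387)) = (188192 - 86378)/(297702 - 167400/3864) = 101814/(297702 - 167400/3864) = 101814/(297702 - 1*6975/161) = 101814/(297702 - 6975/161) = 101814/(47923047/161) = 101814*(161/47923047) = 5464018/15974349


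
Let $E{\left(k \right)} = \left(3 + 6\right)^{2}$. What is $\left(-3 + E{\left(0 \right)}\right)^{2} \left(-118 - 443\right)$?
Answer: $-3413124$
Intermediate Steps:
$E{\left(k \right)} = 81$ ($E{\left(k \right)} = 9^{2} = 81$)
$\left(-3 + E{\left(0 \right)}\right)^{2} \left(-118 - 443\right) = \left(-3 + 81\right)^{2} \left(-118 - 443\right) = 78^{2} \left(-561\right) = 6084 \left(-561\right) = -3413124$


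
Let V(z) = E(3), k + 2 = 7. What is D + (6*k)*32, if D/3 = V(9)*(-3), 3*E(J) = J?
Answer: 951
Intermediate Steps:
E(J) = J/3
k = 5 (k = -2 + 7 = 5)
V(z) = 1 (V(z) = (⅓)*3 = 1)
D = -9 (D = 3*(1*(-3)) = 3*(-3) = -9)
D + (6*k)*32 = -9 + (6*5)*32 = -9 + 30*32 = -9 + 960 = 951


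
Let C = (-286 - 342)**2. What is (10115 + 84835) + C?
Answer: 489334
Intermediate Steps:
C = 394384 (C = (-628)**2 = 394384)
(10115 + 84835) + C = (10115 + 84835) + 394384 = 94950 + 394384 = 489334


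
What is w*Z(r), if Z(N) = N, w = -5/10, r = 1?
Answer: -1/2 ≈ -0.50000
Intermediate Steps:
w = -1/2 (w = -5*1/10 = -1/2 ≈ -0.50000)
w*Z(r) = -1/2*1 = -1/2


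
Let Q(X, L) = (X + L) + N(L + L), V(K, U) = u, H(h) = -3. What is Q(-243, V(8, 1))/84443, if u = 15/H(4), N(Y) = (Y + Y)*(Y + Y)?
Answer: 152/84443 ≈ 0.0018000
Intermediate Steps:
N(Y) = 4*Y² (N(Y) = (2*Y)*(2*Y) = 4*Y²)
u = -5 (u = 15/(-3) = 15*(-⅓) = -5)
V(K, U) = -5
Q(X, L) = L + X + 16*L² (Q(X, L) = (X + L) + 4*(L + L)² = (L + X) + 4*(2*L)² = (L + X) + 4*(4*L²) = (L + X) + 16*L² = L + X + 16*L²)
Q(-243, V(8, 1))/84443 = (-5 - 243 + 16*(-5)²)/84443 = (-5 - 243 + 16*25)*(1/84443) = (-5 - 243 + 400)*(1/84443) = 152*(1/84443) = 152/84443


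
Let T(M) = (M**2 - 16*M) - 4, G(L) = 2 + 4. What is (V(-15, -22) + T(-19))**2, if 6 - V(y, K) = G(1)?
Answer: 436921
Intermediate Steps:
G(L) = 6
V(y, K) = 0 (V(y, K) = 6 - 1*6 = 6 - 6 = 0)
T(M) = -4 + M**2 - 16*M
(V(-15, -22) + T(-19))**2 = (0 + (-4 + (-19)**2 - 16*(-19)))**2 = (0 + (-4 + 361 + 304))**2 = (0 + 661)**2 = 661**2 = 436921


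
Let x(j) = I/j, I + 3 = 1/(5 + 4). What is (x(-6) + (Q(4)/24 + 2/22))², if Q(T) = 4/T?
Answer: 2128681/5645376 ≈ 0.37707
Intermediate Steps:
I = -26/9 (I = -3 + 1/(5 + 4) = -3 + 1/9 = -3 + ⅑ = -26/9 ≈ -2.8889)
x(j) = -26/(9*j)
(x(-6) + (Q(4)/24 + 2/22))² = (-26/9/(-6) + ((4/4)/24 + 2/22))² = (-26/9*(-⅙) + ((4*(¼))*(1/24) + 2*(1/22)))² = (13/27 + (1*(1/24) + 1/11))² = (13/27 + (1/24 + 1/11))² = (13/27 + 35/264)² = (1459/2376)² = 2128681/5645376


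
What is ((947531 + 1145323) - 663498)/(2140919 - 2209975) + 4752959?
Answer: 82054726837/17264 ≈ 4.7529e+6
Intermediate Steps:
((947531 + 1145323) - 663498)/(2140919 - 2209975) + 4752959 = (2092854 - 663498)/(-69056) + 4752959 = 1429356*(-1/69056) + 4752959 = -357339/17264 + 4752959 = 82054726837/17264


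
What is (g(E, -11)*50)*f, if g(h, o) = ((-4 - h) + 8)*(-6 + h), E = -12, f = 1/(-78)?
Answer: 2400/13 ≈ 184.62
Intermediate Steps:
f = -1/78 ≈ -0.012821
g(h, o) = (-6 + h)*(4 - h) (g(h, o) = (4 - h)*(-6 + h) = (-6 + h)*(4 - h))
(g(E, -11)*50)*f = ((-24 - 1*(-12)**2 + 10*(-12))*50)*(-1/78) = ((-24 - 1*144 - 120)*50)*(-1/78) = ((-24 - 144 - 120)*50)*(-1/78) = -288*50*(-1/78) = -14400*(-1/78) = 2400/13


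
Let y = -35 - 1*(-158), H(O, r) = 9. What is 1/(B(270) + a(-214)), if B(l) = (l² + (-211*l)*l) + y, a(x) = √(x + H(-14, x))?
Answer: -15308877/234361715001334 - I*√205/234361715001334 ≈ -6.5322e-8 - 6.1093e-14*I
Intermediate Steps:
a(x) = √(9 + x) (a(x) = √(x + 9) = √(9 + x))
y = 123 (y = -35 + 158 = 123)
B(l) = 123 - 210*l² (B(l) = (l² + (-211*l)*l) + 123 = (l² - 211*l²) + 123 = -210*l² + 123 = 123 - 210*l²)
1/(B(270) + a(-214)) = 1/((123 - 210*270²) + √(9 - 214)) = 1/((123 - 210*72900) + √(-205)) = 1/((123 - 15309000) + I*√205) = 1/(-15308877 + I*√205)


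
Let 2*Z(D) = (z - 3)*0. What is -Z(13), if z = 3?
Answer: 0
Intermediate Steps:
Z(D) = 0 (Z(D) = ((3 - 3)*0)/2 = (0*0)/2 = (½)*0 = 0)
-Z(13) = -1*0 = 0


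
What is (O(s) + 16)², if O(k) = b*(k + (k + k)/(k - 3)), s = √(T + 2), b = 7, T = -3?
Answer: 7373/25 + 2436*I/25 ≈ 294.92 + 97.44*I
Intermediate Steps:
s = I (s = √(-3 + 2) = √(-1) = I ≈ 1.0*I)
O(k) = 7*k + 14*k/(-3 + k) (O(k) = 7*(k + (k + k)/(k - 3)) = 7*(k + (2*k)/(-3 + k)) = 7*(k + 2*k/(-3 + k)) = 7*k + 14*k/(-3 + k))
(O(s) + 16)² = (7*I*(-1 + I)/(-3 + I) + 16)² = (7*I*((-3 - I)/10)*(-1 + I) + 16)² = (7*I*(-1 + I)*(-3 - I)/10 + 16)² = (16 + 7*I*(-1 + I)*(-3 - I)/10)²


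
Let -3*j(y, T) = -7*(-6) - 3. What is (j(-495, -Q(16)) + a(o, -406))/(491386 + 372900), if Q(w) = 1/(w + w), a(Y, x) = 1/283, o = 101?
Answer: -1839/122296469 ≈ -1.5037e-5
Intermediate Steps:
a(Y, x) = 1/283
Q(w) = 1/(2*w)
j(y, T) = -13 (j(y, T) = -(-7*(-6) - 3)/3 = -(42 - 3)/3 = -⅓*39 = -13)
(j(-495, -Q(16)) + a(o, -406))/(491386 + 372900) = (-13 + 1/283)/(491386 + 372900) = -3678/283/864286 = -3678/283*1/864286 = -1839/122296469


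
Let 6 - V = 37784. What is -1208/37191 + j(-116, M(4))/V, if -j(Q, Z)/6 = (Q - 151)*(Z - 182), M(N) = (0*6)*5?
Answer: 415304650/54038523 ≈ 7.6853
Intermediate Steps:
M(N) = 0 (M(N) = 0*5 = 0)
V = -37778 (V = 6 - 1*37784 = 6 - 37784 = -37778)
j(Q, Z) = -6*(-182 + Z)*(-151 + Q) (j(Q, Z) = -6*(Q - 151)*(Z - 182) = -6*(-151 + Q)*(-182 + Z) = -6*(-182 + Z)*(-151 + Q))
-1208/37191 + j(-116, M(4))/V = -1208/37191 + (-164892 + 906*0 + 1092*(-116) - 6*(-116)*0)/(-37778) = -1208*1/37191 + (-164892 + 0 - 126672 + 0)*(-1/37778) = -1208/37191 - 291564*(-1/37778) = -1208/37191 + 11214/1453 = 415304650/54038523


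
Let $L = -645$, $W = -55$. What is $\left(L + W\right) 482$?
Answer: $-337400$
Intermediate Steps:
$\left(L + W\right) 482 = \left(-645 - 55\right) 482 = \left(-700\right) 482 = -337400$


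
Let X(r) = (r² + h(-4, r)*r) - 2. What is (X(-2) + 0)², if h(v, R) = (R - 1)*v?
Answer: 484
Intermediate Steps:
h(v, R) = v*(-1 + R) (h(v, R) = (-1 + R)*v = v*(-1 + R))
X(r) = -2 + r² + r*(4 - 4*r) (X(r) = (r² + (-4*(-1 + r))*r) - 2 = (r² + (4 - 4*r)*r) - 2 = (r² + r*(4 - 4*r)) - 2 = -2 + r² + r*(4 - 4*r))
(X(-2) + 0)² = ((-2 - 3*(-2)² + 4*(-2)) + 0)² = ((-2 - 3*4 - 8) + 0)² = ((-2 - 12 - 8) + 0)² = (-22 + 0)² = (-22)² = 484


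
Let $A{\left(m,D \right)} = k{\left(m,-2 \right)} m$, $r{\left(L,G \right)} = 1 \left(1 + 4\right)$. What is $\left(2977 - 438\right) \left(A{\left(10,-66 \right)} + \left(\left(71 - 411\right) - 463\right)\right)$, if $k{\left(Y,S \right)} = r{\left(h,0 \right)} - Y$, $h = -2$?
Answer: $-2165767$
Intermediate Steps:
$r{\left(L,G \right)} = 5$ ($r{\left(L,G \right)} = 1 \cdot 5 = 5$)
$k{\left(Y,S \right)} = 5 - Y$
$A{\left(m,D \right)} = m \left(5 - m\right)$ ($A{\left(m,D \right)} = \left(5 - m\right) m = m \left(5 - m\right)$)
$\left(2977 - 438\right) \left(A{\left(10,-66 \right)} + \left(\left(71 - 411\right) - 463\right)\right) = \left(2977 - 438\right) \left(10 \left(5 - 10\right) + \left(\left(71 - 411\right) - 463\right)\right) = 2539 \left(10 \left(5 - 10\right) - 803\right) = 2539 \left(10 \left(-5\right) - 803\right) = 2539 \left(-50 - 803\right) = 2539 \left(-853\right) = -2165767$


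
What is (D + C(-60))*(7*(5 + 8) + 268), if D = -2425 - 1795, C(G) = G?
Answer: -1536520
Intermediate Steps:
D = -4220
(D + C(-60))*(7*(5 + 8) + 268) = (-4220 - 60)*(7*(5 + 8) + 268) = -4280*(7*13 + 268) = -4280*(91 + 268) = -4280*359 = -1536520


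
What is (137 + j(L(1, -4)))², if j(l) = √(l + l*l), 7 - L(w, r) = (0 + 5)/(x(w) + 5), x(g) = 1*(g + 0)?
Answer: (822 + √1591)²/36 ≈ 20635.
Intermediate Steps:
x(g) = g (x(g) = 1*g = g)
L(w, r) = 7 - 5/(5 + w) (L(w, r) = 7 - (0 + 5)/(w + 5) = 7 - 5/(5 + w))
j(l) = √(l + l²)
(137 + j(L(1, -4)))² = (137 + √(((30 + 7*1)/(5 + 1))*(1 + (30 + 7*1)/(5 + 1))))² = (137 + √(((30 + 7)/6)*(1 + (30 + 7)/6)))² = (137 + √(((⅙)*37)*(1 + (⅙)*37)))² = (137 + √(37*(1 + 37/6)/6))² = (137 + √((37/6)*(43/6)))² = (137 + √(1591/36))² = (137 + √1591/6)²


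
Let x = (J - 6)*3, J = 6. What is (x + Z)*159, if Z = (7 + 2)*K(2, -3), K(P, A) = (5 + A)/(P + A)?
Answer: -2862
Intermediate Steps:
K(P, A) = (5 + A)/(A + P)
x = 0 (x = (6 - 6)*3 = 0*3 = 0)
Z = -18 (Z = (7 + 2)*((5 - 3)/(-3 + 2)) = 9*(2/(-1)) = 9*(-1*2) = 9*(-2) = -18)
(x + Z)*159 = (0 - 18)*159 = -18*159 = -2862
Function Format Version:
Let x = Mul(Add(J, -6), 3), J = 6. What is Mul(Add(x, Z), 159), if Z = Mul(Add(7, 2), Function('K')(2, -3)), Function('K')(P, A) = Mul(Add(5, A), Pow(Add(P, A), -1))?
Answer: -2862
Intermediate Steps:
Function('K')(P, A) = Mul(Pow(Add(A, P), -1), Add(5, A)) (Function('K')(P, A) = Mul(Add(5, A), Pow(Add(A, P), -1)) = Mul(Pow(Add(A, P), -1), Add(5, A)))
x = 0 (x = Mul(Add(6, -6), 3) = Mul(0, 3) = 0)
Z = -18 (Z = Mul(Add(7, 2), Mul(Pow(Add(-3, 2), -1), Add(5, -3))) = Mul(9, Mul(Pow(-1, -1), 2)) = Mul(9, Mul(-1, 2)) = Mul(9, -2) = -18)
Mul(Add(x, Z), 159) = Mul(Add(0, -18), 159) = Mul(-18, 159) = -2862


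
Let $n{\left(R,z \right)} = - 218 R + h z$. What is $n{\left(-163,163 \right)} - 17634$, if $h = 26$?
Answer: $22138$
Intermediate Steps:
$n{\left(R,z \right)} = - 218 R + 26 z$
$n{\left(-163,163 \right)} - 17634 = \left(\left(-218\right) \left(-163\right) + 26 \cdot 163\right) - 17634 = \left(35534 + 4238\right) - 17634 = 39772 - 17634 = 22138$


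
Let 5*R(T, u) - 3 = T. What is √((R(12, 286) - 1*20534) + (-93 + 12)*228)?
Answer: I*√38999 ≈ 197.48*I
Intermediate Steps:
R(T, u) = ⅗ + T/5
√((R(12, 286) - 1*20534) + (-93 + 12)*228) = √(((⅗ + (⅕)*12) - 1*20534) + (-93 + 12)*228) = √(((⅗ + 12/5) - 20534) - 81*228) = √((3 - 20534) - 18468) = √(-20531 - 18468) = √(-38999) = I*√38999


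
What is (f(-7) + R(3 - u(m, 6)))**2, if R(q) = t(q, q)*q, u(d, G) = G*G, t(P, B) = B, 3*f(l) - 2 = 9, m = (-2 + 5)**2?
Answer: 10745284/9 ≈ 1.1939e+6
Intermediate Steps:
m = 9 (m = 3**2 = 9)
f(l) = 11/3 (f(l) = 2/3 + (1/3)*9 = 2/3 + 3 = 11/3)
u(d, G) = G**2
R(q) = q**2 (R(q) = q*q = q**2)
(f(-7) + R(3 - u(m, 6)))**2 = (11/3 + (3 - 1*6**2)**2)**2 = (11/3 + (3 - 1*36)**2)**2 = (11/3 + (3 - 36)**2)**2 = (11/3 + (-33)**2)**2 = (11/3 + 1089)**2 = (3278/3)**2 = 10745284/9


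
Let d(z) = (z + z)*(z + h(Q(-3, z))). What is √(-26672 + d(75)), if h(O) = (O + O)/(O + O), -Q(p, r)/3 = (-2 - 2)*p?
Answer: 2*I*√3818 ≈ 123.58*I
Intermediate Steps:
Q(p, r) = 12*p (Q(p, r) = -3*(-2 - 2)*p = -(-12)*p = 12*p)
h(O) = 1 (h(O) = (2*O)/((2*O)) = (2*O)*(1/(2*O)) = 1)
d(z) = 2*z*(1 + z) (d(z) = (z + z)*(z + 1) = (2*z)*(1 + z) = 2*z*(1 + z))
√(-26672 + d(75)) = √(-26672 + 2*75*(1 + 75)) = √(-26672 + 2*75*76) = √(-26672 + 11400) = √(-15272) = 2*I*√3818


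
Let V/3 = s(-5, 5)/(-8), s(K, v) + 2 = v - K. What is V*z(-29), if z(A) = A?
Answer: 87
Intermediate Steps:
s(K, v) = -2 + v - K (s(K, v) = -2 + (v - K) = -2 + v - K)
V = -3 (V = 3*((-2 + 5 - 1*(-5))/(-8)) = 3*((-2 + 5 + 5)*(-⅛)) = 3*(8*(-⅛)) = 3*(-1) = -3)
V*z(-29) = -3*(-29) = 87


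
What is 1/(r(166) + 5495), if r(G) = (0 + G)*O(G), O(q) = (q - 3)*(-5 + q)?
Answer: 1/4361833 ≈ 2.2926e-7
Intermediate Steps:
O(q) = (-5 + q)*(-3 + q) (O(q) = (-3 + q)*(-5 + q) = (-5 + q)*(-3 + q))
r(G) = G*(15 + G² - 8*G) (r(G) = (0 + G)*(15 + G² - 8*G) = G*(15 + G² - 8*G))
1/(r(166) + 5495) = 1/(166*(15 + 166² - 8*166) + 5495) = 1/(166*(15 + 27556 - 1328) + 5495) = 1/(166*26243 + 5495) = 1/(4356338 + 5495) = 1/4361833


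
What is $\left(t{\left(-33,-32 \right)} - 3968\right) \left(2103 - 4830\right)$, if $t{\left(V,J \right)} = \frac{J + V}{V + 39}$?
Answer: $\frac{21700557}{2} \approx 1.085 \cdot 10^{7}$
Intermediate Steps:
$t{\left(V,J \right)} = \frac{J + V}{39 + V}$
$\left(t{\left(-33,-32 \right)} - 3968\right) \left(2103 - 4830\right) = \left(\frac{-32 - 33}{39 - 33} - 3968\right) \left(2103 - 4830\right) = \left(\frac{1}{6} \left(-65\right) - 3968\right) \left(-2727\right) = \left(- \frac{65}{6} - 3968\right) \left(-2727\right) = \left(- \frac{23873}{6}\right) \left(-2727\right) = \frac{21700557}{2}$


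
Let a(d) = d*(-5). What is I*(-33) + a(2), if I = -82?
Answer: 2696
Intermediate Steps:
a(d) = -5*d
I*(-33) + a(2) = -82*(-33) - 5*2 = 2706 - 10 = 2696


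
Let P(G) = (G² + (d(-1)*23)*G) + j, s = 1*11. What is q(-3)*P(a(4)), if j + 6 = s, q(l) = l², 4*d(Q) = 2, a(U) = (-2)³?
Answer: -207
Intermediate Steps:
a(U) = -8
d(Q) = ½ (d(Q) = (¼)*2 = ½)
s = 11
j = 5 (j = -6 + 11 = 5)
P(G) = 5 + G² + 23*G/2 (P(G) = (G² + ((½)*23)*G) + 5 = (G² + 23*G/2) + 5 = 5 + G² + 23*G/2)
q(-3)*P(a(4)) = (-3)²*(5 + (-8)² + (23/2)*(-8)) = 9*(5 + 64 - 92) = 9*(-23) = -207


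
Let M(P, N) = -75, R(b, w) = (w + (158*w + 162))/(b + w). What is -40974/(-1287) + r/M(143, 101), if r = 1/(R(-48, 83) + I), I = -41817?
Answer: 99036617441/3110756220 ≈ 31.837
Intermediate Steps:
R(b, w) = (162 + 159*w)/(b + w) (R(b, w) = (w + (162 + 158*w))/(b + w) = (162 + 159*w)/(b + w))
r = -35/1450236 (r = 1/(3*(54 + 53*83)/(-48 + 83) - 41817) = 1/(3*(54 + 4399)/35 - 41817) = 1/(3*(1/35)*4453 - 41817) = 1/(13359/35 - 41817) = 1/(-1450236/35) = -35/1450236 ≈ -2.4134e-5)
-40974/(-1287) + r/M(143, 101) = -40974/(-1287) - 35/1450236/(-75) = -40974*(-1/1287) - 35/1450236*(-1/75) = 13658/429 + 7/21753540 = 99036617441/3110756220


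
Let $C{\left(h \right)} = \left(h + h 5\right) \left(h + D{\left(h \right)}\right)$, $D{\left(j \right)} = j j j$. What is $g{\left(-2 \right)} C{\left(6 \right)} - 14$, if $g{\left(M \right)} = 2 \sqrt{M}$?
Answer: $-14 + 15984 i \sqrt{2} \approx -14.0 + 22605.0 i$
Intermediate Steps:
$D{\left(j \right)} = j^{3}$ ($D{\left(j \right)} = j^{2} j = j^{3}$)
$C{\left(h \right)} = 6 h \left(h + h^{3}\right)$ ($C{\left(h \right)} = \left(h + h 5\right) \left(h + h^{3}\right) = \left(h + 5 h\right) \left(h + h^{3}\right) = 6 h \left(h + h^{3}\right)$)
$g{\left(-2 \right)} C{\left(6 \right)} - 14 = 2 \sqrt{-2} \cdot 6 \cdot 6^{2} \left(1 + 6^{2}\right) - 14 = 2 i \sqrt{2} \cdot 6 \cdot 36 \left(1 + 36\right) - 14 = 2 i \sqrt{2} \cdot 6 \cdot 36 \cdot 37 - 14 = 2 i \sqrt{2} \cdot 7992 - 14 = 15984 i \sqrt{2} - 14 = -14 + 15984 i \sqrt{2}$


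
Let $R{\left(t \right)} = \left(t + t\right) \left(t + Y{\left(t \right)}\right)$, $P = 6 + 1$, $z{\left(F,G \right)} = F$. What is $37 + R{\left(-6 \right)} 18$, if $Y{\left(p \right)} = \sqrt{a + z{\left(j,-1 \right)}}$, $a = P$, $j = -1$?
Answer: $1333 - 216 \sqrt{6} \approx 803.91$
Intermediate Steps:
$P = 7$
$a = 7$
$Y{\left(p \right)} = \sqrt{6}$ ($Y{\left(p \right)} = \sqrt{7 - 1} = \sqrt{6}$)
$R{\left(t \right)} = 2 t \left(t + \sqrt{6}\right)$ ($R{\left(t \right)} = \left(t + t\right) \left(t + \sqrt{6}\right) = 2 t \left(t + \sqrt{6}\right)$)
$37 + R{\left(-6 \right)} 18 = 37 + 2 \left(-6\right) \left(-6 + \sqrt{6}\right) 18 = 37 + \left(72 - 12 \sqrt{6}\right) 18 = 37 + \left(1296 - 216 \sqrt{6}\right) = 1333 - 216 \sqrt{6}$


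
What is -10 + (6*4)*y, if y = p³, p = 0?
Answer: -10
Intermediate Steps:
y = 0 (y = 0³ = 0)
-10 + (6*4)*y = -10 + (6*4)*0 = -10 + 24*0 = -10 + 0 = -10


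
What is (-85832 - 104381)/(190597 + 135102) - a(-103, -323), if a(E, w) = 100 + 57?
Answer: -51324956/325699 ≈ -157.58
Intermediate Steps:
a(E, w) = 157
(-85832 - 104381)/(190597 + 135102) - a(-103, -323) = (-85832 - 104381)/(190597 + 135102) - 1*157 = -190213/325699 - 157 = -51324956/325699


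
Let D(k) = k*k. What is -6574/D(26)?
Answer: -3287/338 ≈ -9.7249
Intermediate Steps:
D(k) = k²
-6574/D(26) = -6574/(26²) = -6574/676 = -6574*1/676 = -3287/338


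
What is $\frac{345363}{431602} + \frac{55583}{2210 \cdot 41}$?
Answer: $\frac{13820768849}{9776864305} \approx 1.4136$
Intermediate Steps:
$\frac{345363}{431602} + \frac{55583}{2210 \cdot 41} = 345363 \cdot \frac{1}{431602} + \frac{55583}{90610} = \frac{345363}{431602} + 55583 \cdot \frac{1}{90610} = \frac{345363}{431602} + \frac{55583}{90610} = \frac{13820768849}{9776864305}$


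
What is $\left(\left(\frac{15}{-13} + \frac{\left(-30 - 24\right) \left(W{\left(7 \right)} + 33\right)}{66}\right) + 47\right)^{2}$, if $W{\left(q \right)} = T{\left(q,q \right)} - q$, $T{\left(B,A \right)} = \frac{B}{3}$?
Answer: $\frac{10504081}{20449} \approx 513.67$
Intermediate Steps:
$T{\left(B,A \right)} = \frac{B}{3}$ ($T{\left(B,A \right)} = B \frac{1}{3} = \frac{B}{3}$)
$W{\left(q \right)} = - \frac{2 q}{3}$ ($W{\left(q \right)} = \frac{q}{3} - q = - \frac{2 q}{3}$)
$\left(\left(\frac{15}{-13} + \frac{\left(-30 - 24\right) \left(W{\left(7 \right)} + 33\right)}{66}\right) + 47\right)^{2} = \left(\left(\frac{15}{-13} + \frac{\left(-30 - 24\right) \left(\left(- \frac{2}{3}\right) 7 + 33\right)}{66}\right) + 47\right)^{2} = \left(\left(15 \left(- \frac{1}{13}\right) + - 54 \left(- \frac{14}{3} + 33\right) \frac{1}{66}\right) + 47\right)^{2} = \left(\left(- \frac{15}{13} + \left(-54\right) \frac{85}{3} \cdot \frac{1}{66}\right) + 47\right)^{2} = \left(\left(- \frac{15}{13} - \frac{255}{11}\right) + 47\right)^{2} = \left(- \frac{3480}{143} + 47\right)^{2} = \left(\frac{3241}{143}\right)^{2} = \frac{10504081}{20449}$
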